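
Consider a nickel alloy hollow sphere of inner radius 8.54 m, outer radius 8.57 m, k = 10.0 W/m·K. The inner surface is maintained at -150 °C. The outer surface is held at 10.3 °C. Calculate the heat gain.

Q = 4πk·ΔT/(1/r₁ − 1/r₂) = 4π × 10.0 × 160.3 / (1/8.54 − 1/8.57) = 4.91×10^7 W

Q = 49100 kW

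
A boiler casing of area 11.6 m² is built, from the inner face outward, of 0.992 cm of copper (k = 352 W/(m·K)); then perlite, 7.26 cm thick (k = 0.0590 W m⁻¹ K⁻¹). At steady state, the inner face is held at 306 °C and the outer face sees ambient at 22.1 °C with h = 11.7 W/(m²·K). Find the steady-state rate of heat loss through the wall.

Resistance network (inner→outer):
  R_copper = L/(kA) = 0.00992/(352·11.6) = 2.429×10^-6 K/W
  R_perlite = L/(kA) = 0.0726/(0.0590·11.6) = 0.1061 K/W
  R_conv,out = 1/(hA) = 1/(11.7·11.6) = 0.007368 K/W
ΣR = 2.429×10^-6 + 0.1061 + 0.007368 = 0.1135 K/W
Q = ΔT/ΣR = (306 °C − 22.1 °C)/0.1135 = 2500 W

Q = 2500 W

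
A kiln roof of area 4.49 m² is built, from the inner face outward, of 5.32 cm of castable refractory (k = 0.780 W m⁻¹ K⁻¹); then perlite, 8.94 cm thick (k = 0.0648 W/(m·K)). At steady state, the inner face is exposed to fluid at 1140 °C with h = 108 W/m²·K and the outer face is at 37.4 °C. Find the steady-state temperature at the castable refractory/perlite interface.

Treat each layer as a resistance in series:
  R_conv,in = 1/(hA) = 1/(108·4.49) = 0.002062 K/W
  R_castable refractory = L/(kA) = 0.0532/(0.780·4.49) = 0.01519 K/W
  R_perlite = L/(kA) = 0.0894/(0.0648·4.49) = 0.3073 K/W
ΣR = 0.002062 + 0.01519 + 0.3073 = 0.3246 K/W
Q = ΔT/ΣR = (1140 °C − 37.4 °C)/0.3246 = 3397 W
From the inner boundary to the castable refractory/perlite interface, ΣR_partial = 0.01725 K/W.
T_interface = T_in − Q·ΣR_partial = 1140 °C − (3397)(0.01725) = 1081 °C

T = 1081 °C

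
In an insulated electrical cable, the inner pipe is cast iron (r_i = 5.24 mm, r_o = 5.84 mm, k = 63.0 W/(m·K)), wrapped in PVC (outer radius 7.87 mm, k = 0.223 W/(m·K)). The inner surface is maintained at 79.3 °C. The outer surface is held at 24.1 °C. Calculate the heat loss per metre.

Treat each layer as a resistance in series:
  R'_cast iron = ln(0.00584/0.00524)/(2πk) = 0.1084/(2π·63.0) = 2.739×10^-4 m·K/W
  R'_PVC = ln(0.00787/0.00584)/(2πk) = 0.2983/(2π·0.223) = 0.2129 m·K/W
ΣR = 2.739×10^-4 + 0.2129 = 0.2132 m·K/W
Q' = ΔT/ΣR = (79.3 °C − 24.1 °C)/0.2132 = 259 W/m

Q' = 259 W/m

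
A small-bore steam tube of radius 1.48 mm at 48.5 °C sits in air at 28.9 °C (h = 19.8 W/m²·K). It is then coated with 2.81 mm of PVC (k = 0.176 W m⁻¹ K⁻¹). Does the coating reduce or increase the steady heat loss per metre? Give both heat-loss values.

Critical radius for a cylinder: r_cr = k/h = 0.00889 m = 0.889 cm.
Outer radius after coating: r₂ = 0.00148 + 0.00281 = 0.00429 m.
Since r₁ < r_cr and r₂ ≤ r_cr, the coating moves toward the maximum at r_cr — heat loss rises.
Bare: R = 1/(2πr₁h) = 5.431 m·K/W; Q = 19.6/5.431 = 3.61 W/m.
Coated: R = R_cond + R_conv = 2.836 m·K/W; Q = 19.6/2.836 = 6.91 W/m.

increases: 3.61 → 6.91 W/m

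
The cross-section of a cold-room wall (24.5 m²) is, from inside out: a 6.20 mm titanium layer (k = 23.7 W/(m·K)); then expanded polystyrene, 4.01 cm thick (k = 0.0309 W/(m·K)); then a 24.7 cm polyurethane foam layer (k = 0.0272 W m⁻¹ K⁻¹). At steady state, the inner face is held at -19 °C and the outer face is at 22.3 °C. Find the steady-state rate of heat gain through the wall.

Q = 97.5 W

Series thermal resistances, inner to outer:
  R_titanium = L/(kA) = 0.00620/(23.7·24.5) = 1.068×10^-5 K/W
  R_expanded polystyrene = L/(kA) = 0.0401/(0.0309·24.5) = 0.05297 K/W
  R_polyurethane foam = L/(kA) = 0.247/(0.0272·24.5) = 0.3706 K/W
ΣR = 1.068×10^-5 + 0.05297 + 0.3706 = 0.4236 K/W
Q = ΔT/ΣR = (-19 °C − 22.3 °C)/0.4236 = -97.5 W
(Negative Q ⇒ heat flows inward; heat gain = 97.5 W.)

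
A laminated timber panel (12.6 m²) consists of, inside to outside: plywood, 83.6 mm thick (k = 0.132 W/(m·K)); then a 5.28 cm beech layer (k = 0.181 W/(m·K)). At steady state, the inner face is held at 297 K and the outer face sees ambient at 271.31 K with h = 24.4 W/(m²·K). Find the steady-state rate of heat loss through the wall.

Resistance network (inner→outer):
  R_plywood = L/(kA) = 0.0836/(0.132·12.6) = 0.05026 K/W
  R_beech = L/(kA) = 0.0528/(0.181·12.6) = 0.02315 K/W
  R_conv,out = 1/(hA) = 1/(24.4·12.6) = 0.003253 K/W
ΣR = 0.05026 + 0.02315 + 0.003253 = 0.07666 K/W
Q = ΔT/ΣR = (297 K − 271.31 K)/0.07666 = 335 W

Q = 335 W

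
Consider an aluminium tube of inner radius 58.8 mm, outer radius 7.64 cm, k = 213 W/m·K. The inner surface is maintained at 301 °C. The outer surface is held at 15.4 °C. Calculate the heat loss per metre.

Q' = 1.46×10^6 W/m

Q' = 2πk·ΔT/ln(r₂/r₁) = 2π × 213 × 285.6 / ln(0.0764/0.0588) = 1.46×10^6 W/m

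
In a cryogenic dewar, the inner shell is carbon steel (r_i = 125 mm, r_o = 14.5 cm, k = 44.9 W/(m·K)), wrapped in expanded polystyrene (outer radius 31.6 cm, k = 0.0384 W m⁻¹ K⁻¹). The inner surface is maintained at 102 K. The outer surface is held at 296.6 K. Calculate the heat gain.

Q = 25.2 W

Treat each layer as a resistance in series:
  R_carbon steel = (1/0.125 − 1/0.145)/(4πk) = 1.103/(4π·44.9) = 0.001956 K/W
  R_expanded polystyrene = (1/0.145 − 1/0.316)/(4πk) = 3.732/(4π·0.0384) = 7.734 K/W
ΣR = 0.001956 + 7.734 = 7.736 K/W
Q = ΔT/ΣR = (102 K − 296.6 K)/7.736 = -25.2 W
(Negative Q ⇒ heat flows inward; heat gain = 25.2 W.)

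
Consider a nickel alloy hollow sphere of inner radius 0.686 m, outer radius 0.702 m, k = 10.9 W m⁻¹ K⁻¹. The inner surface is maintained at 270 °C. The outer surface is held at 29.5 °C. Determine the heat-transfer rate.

Q = 991 kW

Q = 4πk·ΔT/(1/r₁ − 1/r₂) = 4π × 10.9 × 240.5 / (1/0.686 − 1/0.702) = 9.91×10^5 W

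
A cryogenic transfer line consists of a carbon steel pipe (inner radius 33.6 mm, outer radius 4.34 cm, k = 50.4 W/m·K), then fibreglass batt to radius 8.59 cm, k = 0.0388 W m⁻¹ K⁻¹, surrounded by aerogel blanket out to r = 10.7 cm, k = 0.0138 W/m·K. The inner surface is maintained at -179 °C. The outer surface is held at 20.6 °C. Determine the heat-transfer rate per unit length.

Q' = 37.4 W/m

Resistance network (inner→outer):
  R'_carbon steel = ln(0.0434/0.0336)/(2πk) = 0.2559/(2π·50.4) = 8.082×10^-4 m·K/W
  R'_fibreglass batt = ln(0.0859/0.0434)/(2πk) = 0.6827/(2π·0.0388) = 2.800 m·K/W
  R'_aerogel blanket = ln(0.107/0.0859)/(2πk) = 0.2196/(2π·0.0138) = 2.533 m·K/W
ΣR = 8.082×10^-4 + 2.800 + 2.533 = 5.334 m·K/W
Q' = ΔT/ΣR = (-179 °C − 20.6 °C)/5.334 = -37.4 W/m
(Negative Q' ⇒ heat flows inward; heat gain = 37.4 W/m.)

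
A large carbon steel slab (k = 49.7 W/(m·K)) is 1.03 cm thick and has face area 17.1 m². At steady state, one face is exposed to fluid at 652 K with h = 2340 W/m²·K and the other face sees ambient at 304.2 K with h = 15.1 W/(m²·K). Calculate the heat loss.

Series thermal resistances, inner to outer:
  R_conv,in = 1/(hA) = 1/(2340·17.1) = 2.499×10^-5 K/W
  R_carbon steel = L/(kA) = 0.0103/(49.7·17.1) = 1.212×10^-5 K/W
  R_conv,out = 1/(hA) = 1/(15.1·17.1) = 0.003873 K/W
ΣR = 2.499×10^-5 + 1.212×10^-5 + 0.003873 = 0.003910 K/W
Q = ΔT/ΣR = (652 K − 304.2 K)/0.003910 = 89000 W

Q = 89.0 kW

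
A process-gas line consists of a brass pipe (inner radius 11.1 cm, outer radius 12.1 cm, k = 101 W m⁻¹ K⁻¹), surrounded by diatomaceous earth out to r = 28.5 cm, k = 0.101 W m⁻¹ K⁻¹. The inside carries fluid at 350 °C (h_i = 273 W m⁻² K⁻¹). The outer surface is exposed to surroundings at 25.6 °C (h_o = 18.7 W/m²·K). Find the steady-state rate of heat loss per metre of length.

Q' = 234 W/m

Resistance network (inner→outer):
  R'_conv,in = 1/(2πr h) = 1/(2π·0.111·273) = 0.005252 m·K/W
  R'_brass = ln(0.121/0.111)/(2πk) = 0.08626/(2π·101) = 1.359×10^-4 m·K/W
  R'_diatomaceous earth = ln(0.285/0.121)/(2πk) = 0.8567/(2π·0.101) = 1.350 m·K/W
  R'_conv,out = 1/(2πr h) = 1/(2π·0.285·18.7) = 0.02986 m·K/W
ΣR = 0.005252 + 1.359×10^-4 + 1.350 + 0.02986 = 1.385 m·K/W
Q' = ΔT/ΣR = (350 °C − 25.6 °C)/1.385 = 234 W/m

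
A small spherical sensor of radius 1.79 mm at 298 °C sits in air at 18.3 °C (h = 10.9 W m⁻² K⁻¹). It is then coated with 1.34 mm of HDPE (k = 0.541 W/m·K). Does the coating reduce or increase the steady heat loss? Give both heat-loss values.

Critical radius for a sphere: r_cr = 2k/h = 0.0993 m = 9.93 cm.
Outer radius after coating: r₂ = 0.00179 + 0.00134 = 0.00313 m.
Since r₁ < r_cr and r₂ ≤ r_cr, the coating moves toward the maximum at r_cr — heat loss rises.
Bare: R = 1/(4πr₁²h) = 2279 K/W; Q = 279.7/2279 = 0.123 W.
Coated: R = R_cond + R_conv = 780.4 K/W; Q = 279.7/780.4 = 0.358 W.

increases: 0.123 → 0.358 W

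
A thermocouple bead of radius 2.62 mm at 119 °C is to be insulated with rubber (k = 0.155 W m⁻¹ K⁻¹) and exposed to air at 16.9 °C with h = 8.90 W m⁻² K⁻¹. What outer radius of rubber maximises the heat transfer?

For a sphere, r_cr = 2k_ins/h = 2·0.155/8.90 = 0.0348 m = 3.48 cm

r_cr = 3.48 cm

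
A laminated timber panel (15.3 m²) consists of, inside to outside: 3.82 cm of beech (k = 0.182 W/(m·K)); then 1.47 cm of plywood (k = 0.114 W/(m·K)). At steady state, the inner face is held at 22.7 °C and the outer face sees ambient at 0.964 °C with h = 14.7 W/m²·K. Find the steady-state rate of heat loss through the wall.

Resistance network (inner→outer):
  R_beech = L/(kA) = 0.0382/(0.182·15.3) = 0.01372 K/W
  R_plywood = L/(kA) = 0.0147/(0.114·15.3) = 0.008428 K/W
  R_conv,out = 1/(hA) = 1/(14.7·15.3) = 0.004446 K/W
ΣR = 0.01372 + 0.008428 + 0.004446 = 0.02659 K/W
Q = ΔT/ΣR = (22.7 °C − 0.964 °C)/0.02659 = 817 W

Q = 817 W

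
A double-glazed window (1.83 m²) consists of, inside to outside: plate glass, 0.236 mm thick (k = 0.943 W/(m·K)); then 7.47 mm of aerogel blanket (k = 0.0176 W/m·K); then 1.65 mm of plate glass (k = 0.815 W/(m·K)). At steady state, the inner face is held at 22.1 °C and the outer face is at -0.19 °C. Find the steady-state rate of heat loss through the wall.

Series thermal resistances, inner to outer:
  R_plate glass = L/(kA) = 2.36×10^-4/(0.943·1.83) = 1.368×10^-4 K/W
  R_aerogel blanket = L/(kA) = 0.00747/(0.0176·1.83) = 0.2319 K/W
  R_plate glass = L/(kA) = 0.00165/(0.815·1.83) = 0.001106 K/W
ΣR = 1.368×10^-4 + 0.2319 + 0.001106 = 0.2331 K/W
Q = ΔT/ΣR = (22.1 °C − -0.19 °C)/0.2331 = 95.6 W

Q = 95.6 W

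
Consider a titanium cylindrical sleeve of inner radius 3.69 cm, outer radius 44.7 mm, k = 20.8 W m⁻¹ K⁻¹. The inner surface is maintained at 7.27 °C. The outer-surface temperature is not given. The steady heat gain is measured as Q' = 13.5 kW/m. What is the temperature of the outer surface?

Sum the resistances:
  R'_titanium = ln(0.0447/0.0369)/(2πk) = 0.1918/(2π·20.8) = 0.001467 m·K/W
ΣR = 0.001467 m·K/W
ΔT = Q'·ΣR = 13500 × 0.001467 = 19.80 K
Heat flows inward, so T_out = T_in + ΔT = 7.27 + 19.80 = 27.1 °C

T_out = 27.1 °C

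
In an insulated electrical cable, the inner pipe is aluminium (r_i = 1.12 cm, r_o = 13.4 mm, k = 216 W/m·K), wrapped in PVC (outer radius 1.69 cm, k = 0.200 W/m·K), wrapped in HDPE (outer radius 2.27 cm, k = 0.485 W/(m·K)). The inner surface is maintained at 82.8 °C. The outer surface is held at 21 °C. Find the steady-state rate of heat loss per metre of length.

Q' = 219 W/m

Series thermal resistances, inner to outer:
  R'_aluminium = ln(0.0134/0.0112)/(2πk) = 0.1793/(2π·216) = 1.321×10^-4 m·K/W
  R'_PVC = ln(0.0169/0.0134)/(2πk) = 0.2321/(2π·0.200) = 0.1847 m·K/W
  R'_HDPE = ln(0.0227/0.0169)/(2πk) = 0.2951/(2π·0.485) = 0.09682 m·K/W
ΣR = 1.321×10^-4 + 0.1847 + 0.09682 = 0.2817 m·K/W
Q' = ΔT/ΣR = (82.8 °C − 21 °C)/0.2817 = 219 W/m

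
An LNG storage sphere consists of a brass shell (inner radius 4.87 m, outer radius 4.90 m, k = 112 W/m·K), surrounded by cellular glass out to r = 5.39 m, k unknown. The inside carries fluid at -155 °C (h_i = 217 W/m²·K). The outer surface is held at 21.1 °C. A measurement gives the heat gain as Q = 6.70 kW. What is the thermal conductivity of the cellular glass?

k = 0.0562 W/m·K

ΣR = ΔT/Q = |-155 − 21.1|/6700 = 0.02628 K/W
Known resistances:
  R_conv,in = 1/(4πr²h) = 1/(4π·4.87²·217) = 1.546×10^-5 K/W
  R_brass = (1/4.87 − 1/4.90)/(4πk) = 0.001257/(4π·112) = 8.932×10^-7 K/W
R_cellular glass = ΣR − ΣR_known = 0.02628 − 1.635×10^-5 = 0.02626 K/W
(1/r₁−1/r₂)/(4πk) = 0.02626 ⇒ k = 0.01855/(4π·0.02626) = 0.0562 W/m·K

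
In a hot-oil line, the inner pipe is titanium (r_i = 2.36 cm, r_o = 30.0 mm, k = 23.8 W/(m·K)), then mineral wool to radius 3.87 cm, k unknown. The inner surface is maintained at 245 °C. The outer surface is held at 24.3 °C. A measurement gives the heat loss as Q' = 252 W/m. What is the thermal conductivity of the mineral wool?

ΣR = ΔT/Q' = |245 − 24.3|/252 = 0.8758 m·K/W
Known resistances:
  R'_titanium = ln(0.0300/0.0236)/(2πk) = 0.2400/(2π·23.8) = 0.001605 m·K/W
R_mineral wool = ΣR − ΣR_known = 0.8758 − 0.001605 = 0.8742 m·K/W
ln(r₂/r₁)/(2πk) = 0.8742 ⇒ k = 0.2546/(2π·0.8742) = 0.0464 W/m·K

k = 0.0464 W/m·K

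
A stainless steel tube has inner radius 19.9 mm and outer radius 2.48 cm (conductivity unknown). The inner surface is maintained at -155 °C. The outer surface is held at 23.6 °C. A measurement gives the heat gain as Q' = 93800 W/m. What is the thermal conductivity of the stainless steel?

ΣR = ΔT/Q' = |-155 − 23.6|/93800 = 0.001904 m·K/W
ln(r₂/r₁)/(2πk) = 0.001904 ⇒ k = 0.2201/(2π·0.001904) = 18.4 W/m·K

k = 18.4 W/m·K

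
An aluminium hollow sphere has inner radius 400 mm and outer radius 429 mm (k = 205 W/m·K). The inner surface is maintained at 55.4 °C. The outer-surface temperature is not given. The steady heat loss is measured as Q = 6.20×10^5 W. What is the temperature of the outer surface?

T_out = 14.7 °C

Series resistances:
  R_aluminium = (1/0.400 − 1/0.429)/(4πk) = 0.1690/(4π·205) = 6.560×10^-5 K/W
ΣR = 6.560×10^-5 K/W
ΔT = Q·ΣR = 6.20×10^5 × 6.560×10^-5 = 40.67 K
Heat flows outward, so T_out = T_in − ΔT = 55.4 − 40.67 = 14.7 °C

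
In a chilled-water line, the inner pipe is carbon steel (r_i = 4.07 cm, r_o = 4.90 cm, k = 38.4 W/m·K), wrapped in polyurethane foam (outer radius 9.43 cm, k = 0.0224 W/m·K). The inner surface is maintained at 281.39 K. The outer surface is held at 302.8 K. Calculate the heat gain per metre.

Q' = 4.60 W/m

Series thermal resistances, inner to outer:
  R'_carbon steel = ln(0.0490/0.0407)/(2πk) = 0.1856/(2π·38.4) = 7.692×10^-4 m·K/W
  R'_polyurethane foam = ln(0.0943/0.0490)/(2πk) = 0.6547/(2π·0.0224) = 4.651 m·K/W
ΣR = 7.692×10^-4 + 4.651 = 4.652 m·K/W
Q' = ΔT/ΣR = (281.39 K − 302.8 K)/4.652 = -4.60 W/m
(Negative Q' ⇒ heat flows inward; heat gain = 4.60 W/m.)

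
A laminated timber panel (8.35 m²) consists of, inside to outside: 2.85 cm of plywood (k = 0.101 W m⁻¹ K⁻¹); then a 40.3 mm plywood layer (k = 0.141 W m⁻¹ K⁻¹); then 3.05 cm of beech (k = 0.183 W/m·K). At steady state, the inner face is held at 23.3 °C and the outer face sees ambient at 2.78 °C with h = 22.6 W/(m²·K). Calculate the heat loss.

Series thermal resistances, inner to outer:
  R_plywood = L/(kA) = 0.0285/(0.101·8.35) = 0.03379 K/W
  R_plywood = L/(kA) = 0.0403/(0.141·8.35) = 0.03423 K/W
  R_beech = L/(kA) = 0.0305/(0.183·8.35) = 0.01996 K/W
  R_conv,out = 1/(hA) = 1/(22.6·8.35) = 0.005299 K/W
ΣR = 0.03379 + 0.03423 + 0.01996 + 0.005299 = 0.09328 K/W
Q = ΔT/ΣR = (23.3 °C − 2.78 °C)/0.09328 = 220 W

Q = 220 W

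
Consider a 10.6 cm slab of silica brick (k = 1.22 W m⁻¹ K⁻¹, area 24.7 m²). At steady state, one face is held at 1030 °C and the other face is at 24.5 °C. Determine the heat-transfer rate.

Q = kA·ΔT/L = 1.22 × 24.7 × |1030 °C − 24.5 °C| / 0.106 = 2.86×10^5 W

Q = 2.86×10^5 W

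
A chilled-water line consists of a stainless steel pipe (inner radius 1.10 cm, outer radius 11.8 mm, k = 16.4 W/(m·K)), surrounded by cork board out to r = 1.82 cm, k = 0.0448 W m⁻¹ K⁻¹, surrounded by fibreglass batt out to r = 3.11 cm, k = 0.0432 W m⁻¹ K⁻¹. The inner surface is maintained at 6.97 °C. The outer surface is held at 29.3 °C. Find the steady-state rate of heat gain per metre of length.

Q' = 6.35 W/m

Resistance network (inner→outer):
  R'_stainless steel = ln(0.0118/0.0110)/(2πk) = 0.07020/(2π·16.4) = 6.813×10^-4 m·K/W
  R'_cork board = ln(0.0182/0.0118)/(2πk) = 0.4333/(2π·0.0448) = 1.539 m·K/W
  R'_fibreglass batt = ln(0.0311/0.0182)/(2πk) = 0.5358/(2π·0.0432) = 1.974 m·K/W
ΣR = 6.813×10^-4 + 1.539 + 1.974 = 3.514 m·K/W
Q' = ΔT/ΣR = (6.97 °C − 29.3 °C)/3.514 = -6.35 W/m
(Negative Q' ⇒ heat flows inward; heat gain = 6.35 W/m.)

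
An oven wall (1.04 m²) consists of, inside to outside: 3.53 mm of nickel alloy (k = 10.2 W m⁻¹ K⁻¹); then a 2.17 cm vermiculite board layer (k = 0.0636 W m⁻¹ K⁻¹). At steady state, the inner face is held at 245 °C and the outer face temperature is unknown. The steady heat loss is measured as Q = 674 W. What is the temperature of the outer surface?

T_out = 23.7 °C

Sum the resistances:
  R_nickel alloy = L/(kA) = 0.00353/(10.2·1.04) = 3.328×10^-4 K/W
  R_vermiculite board = L/(kA) = 0.0217/(0.0636·1.04) = 0.3281 K/W
ΣR = 0.3284 K/W
ΔT = Q·ΣR = 674 × 0.3284 = 221.3 K
Heat flows outward, so T_out = T_in − ΔT = 245 − 221.3 = 23.7 °C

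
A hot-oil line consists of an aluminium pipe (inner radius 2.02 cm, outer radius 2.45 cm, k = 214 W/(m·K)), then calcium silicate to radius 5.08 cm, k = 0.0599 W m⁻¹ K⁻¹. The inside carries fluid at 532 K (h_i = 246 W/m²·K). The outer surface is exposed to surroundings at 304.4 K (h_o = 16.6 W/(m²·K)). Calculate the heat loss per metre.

Q' = 105 W/m

Treat each layer as a resistance in series:
  R'_conv,in = 1/(2πr h) = 1/(2π·0.0202·246) = 0.03203 m·K/W
  R'_aluminium = ln(0.0245/0.0202)/(2πk) = 0.1930/(2π·214) = 1.435×10^-4 m·K/W
  R'_calcium silicate = ln(0.0508/0.0245)/(2πk) = 0.7292/(2π·0.0599) = 1.938 m·K/W
  R'_conv,out = 1/(2πr h) = 1/(2π·0.0508·16.6) = 0.1887 m·K/W
ΣR = 0.03203 + 1.435×10^-4 + 1.938 + 0.1887 = 2.159 m·K/W
Q' = ΔT/ΣR = (532 K − 304.4 K)/2.159 = 105 W/m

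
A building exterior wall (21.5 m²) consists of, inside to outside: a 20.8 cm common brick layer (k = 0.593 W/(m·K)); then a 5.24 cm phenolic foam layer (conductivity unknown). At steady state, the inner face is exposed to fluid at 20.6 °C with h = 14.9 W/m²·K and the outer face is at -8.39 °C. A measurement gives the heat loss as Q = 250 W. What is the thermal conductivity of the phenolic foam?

ΣR = ΔT/Q = |20.6 − -8.39|/250 = 0.1160 K/W
Known resistances:
  R_conv,in = 1/(hA) = 1/(14.9·21.5) = 0.003122 K/W
  R_common brick = L/(kA) = 0.208/(0.593·21.5) = 0.01631 K/W
R_phenolic foam = ΣR − ΣR_known = 0.1160 − 0.01943 = 0.09657 K/W
L/(kA) = 0.09657 ⇒ k = 0.0524/(0.09657·21.5) = 0.0252 W/m·K

k = 0.0252 W/m·K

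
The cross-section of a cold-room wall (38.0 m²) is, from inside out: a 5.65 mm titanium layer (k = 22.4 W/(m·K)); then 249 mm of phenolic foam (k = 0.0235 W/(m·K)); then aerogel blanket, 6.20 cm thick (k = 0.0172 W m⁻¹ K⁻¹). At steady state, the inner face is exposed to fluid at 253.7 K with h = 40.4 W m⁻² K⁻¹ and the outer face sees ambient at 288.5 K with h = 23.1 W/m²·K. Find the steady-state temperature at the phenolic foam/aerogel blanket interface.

Resistance network (inner→outer):
  R_conv,in = 1/(hA) = 1/(40.4·38.0) = 6.514×10^-4 K/W
  R_titanium = L/(kA) = 0.00565/(22.4·38.0) = 6.638×10^-6 K/W
  R_phenolic foam = L/(kA) = 0.249/(0.0235·38.0) = 0.2788 K/W
  R_aerogel blanket = L/(kA) = 0.0620/(0.0172·38.0) = 0.09486 K/W
  R_conv,out = 1/(hA) = 1/(23.1·38.0) = 0.001139 K/W
ΣR = 6.514×10^-4 + 6.638×10^-6 + 0.2788 + 0.09486 + 0.001139 = 0.3755 K/W
Q = ΔT/ΣR = (253.7 K − 288.5 K)/0.3755 = -92.68 W
From the inner boundary to the phenolic foam/aerogel blanket interface, ΣR_partial = 0.2795 K/W.
T_interface = T_in − Q·ΣR_partial = 253.7 K − (-92.68)(0.2795) = 279.60 K

T = 279.60 K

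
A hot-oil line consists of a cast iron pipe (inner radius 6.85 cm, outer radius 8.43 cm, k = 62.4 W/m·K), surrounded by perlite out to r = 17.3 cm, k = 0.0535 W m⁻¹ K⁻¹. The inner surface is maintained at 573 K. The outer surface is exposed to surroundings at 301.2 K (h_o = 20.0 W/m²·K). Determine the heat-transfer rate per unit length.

Series thermal resistances, inner to outer:
  R'_cast iron = ln(0.0843/0.0685)/(2πk) = 0.2075/(2π·62.4) = 5.294×10^-4 m·K/W
  R'_perlite = ln(0.173/0.0843)/(2πk) = 0.7189/(2π·0.0535) = 2.139 m·K/W
  R'_conv,out = 1/(2πr h) = 1/(2π·0.173·20.0) = 0.04600 m·K/W
ΣR = 5.294×10^-4 + 2.139 + 0.04600 = 2.186 m·K/W
Q' = ΔT/ΣR = (573 K − 301.2 K)/2.186 = 124 W/m

Q' = 124 W/m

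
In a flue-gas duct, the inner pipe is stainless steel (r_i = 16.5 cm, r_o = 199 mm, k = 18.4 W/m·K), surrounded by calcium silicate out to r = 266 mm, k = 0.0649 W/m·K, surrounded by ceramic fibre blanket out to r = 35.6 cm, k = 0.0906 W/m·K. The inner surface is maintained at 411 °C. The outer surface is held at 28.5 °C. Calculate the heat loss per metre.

Series thermal resistances, inner to outer:
  R'_stainless steel = ln(0.199/0.165)/(2πk) = 0.1874/(2π·18.4) = 0.001621 m·K/W
  R'_calcium silicate = ln(0.266/0.199)/(2πk) = 0.2902/(2π·0.0649) = 0.7116 m·K/W
  R'_ceramic fibre blanket = ln(0.356/0.266)/(2πk) = 0.2914/(2π·0.0906) = 0.5120 m·K/W
ΣR = 0.001621 + 0.7116 + 0.5120 = 1.225 m·K/W
Q' = ΔT/ΣR = (411 °C − 28.5 °C)/1.225 = 312 W/m

Q' = 312 W/m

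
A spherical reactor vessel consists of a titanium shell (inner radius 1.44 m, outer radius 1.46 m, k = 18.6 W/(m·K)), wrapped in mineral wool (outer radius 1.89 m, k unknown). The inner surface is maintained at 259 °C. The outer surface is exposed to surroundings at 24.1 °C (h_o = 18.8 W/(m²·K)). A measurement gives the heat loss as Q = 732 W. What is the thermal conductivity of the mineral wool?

k = 0.0388 W/m·K

ΣR = ΔT/Q = |259 − 24.1|/732 = 0.3209 K/W
Known resistances:
  R_titanium = (1/1.44 − 1/1.46)/(4πk) = 0.009513/(4π·18.6) = 4.070×10^-5 K/W
  R_conv,out = 1/(4πr²h) = 1/(4π·1.89²·18.8) = 0.001185 K/W
R_mineral wool = ΣR − ΣR_known = 0.3209 − 0.001226 = 0.3197 K/W
(1/r₁−1/r₂)/(4πk) = 0.3197 ⇒ k = 0.1558/(4π·0.3197) = 0.0388 W/m·K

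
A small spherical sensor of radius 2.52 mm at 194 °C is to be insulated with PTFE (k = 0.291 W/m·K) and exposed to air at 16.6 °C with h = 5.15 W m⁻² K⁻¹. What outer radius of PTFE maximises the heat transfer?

For a sphere, r_cr = 2k_ins/h = 2·0.291/5.15 = 0.113 m = 11.3 cm

r_cr = 11.3 cm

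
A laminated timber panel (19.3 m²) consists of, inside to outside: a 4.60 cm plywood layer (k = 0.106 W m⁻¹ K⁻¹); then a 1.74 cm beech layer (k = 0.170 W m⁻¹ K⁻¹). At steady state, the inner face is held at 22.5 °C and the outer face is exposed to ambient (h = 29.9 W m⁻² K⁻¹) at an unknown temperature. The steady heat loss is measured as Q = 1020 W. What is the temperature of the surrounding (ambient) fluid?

T_out = -7.61 °C

Series resistances:
  R_plywood = L/(kA) = 0.0460/(0.106·19.3) = 0.02249 K/W
  R_beech = L/(kA) = 0.0174/(0.170·19.3) = 0.005303 K/W
  R_conv,out = 1/(hA) = 1/(29.9·19.3) = 0.001733 K/W
ΣR = 0.02952 K/W
ΔT = Q·ΣR = 1020 × 0.02952 = 30.11 K
Heat flows outward, so T_out = T_in − ΔT = 22.5 − 30.11 = -7.61 °C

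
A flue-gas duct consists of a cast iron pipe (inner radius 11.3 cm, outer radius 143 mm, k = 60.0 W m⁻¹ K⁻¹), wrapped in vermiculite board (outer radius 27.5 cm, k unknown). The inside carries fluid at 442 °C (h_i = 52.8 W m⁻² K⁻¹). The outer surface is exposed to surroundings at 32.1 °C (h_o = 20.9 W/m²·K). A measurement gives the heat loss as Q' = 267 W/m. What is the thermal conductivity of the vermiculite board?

k = 0.0703 W/m·K

ΣR = ΔT/Q' = |442 − 32.1|/267 = 1.535 m·K/W
Known resistances:
  R'_conv,in = 1/(2πr h) = 1/(2π·0.113·52.8) = 0.02668 m·K/W
  R'_cast iron = ln(0.143/0.113)/(2πk) = 0.2355/(2π·60.0) = 6.246×10^-4 m·K/W
  R'_conv,out = 1/(2πr h) = 1/(2π·0.275·20.9) = 0.02769 m·K/W
R_vermiculite board = ΣR − ΣR_known = 1.535 − 0.05499 = 1.480 m·K/W
ln(r₂/r₁)/(2πk) = 1.480 ⇒ k = 0.6539/(2π·1.480) = 0.0703 W/m·K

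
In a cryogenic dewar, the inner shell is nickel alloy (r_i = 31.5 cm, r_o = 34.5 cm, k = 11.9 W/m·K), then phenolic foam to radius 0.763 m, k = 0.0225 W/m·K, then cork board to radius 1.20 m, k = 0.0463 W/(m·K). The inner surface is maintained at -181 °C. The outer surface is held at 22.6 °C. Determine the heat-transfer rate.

Resistance network (inner→outer):
  R_nickel alloy = (1/0.315 − 1/0.345)/(4πk) = 0.2761/(4π·11.9) = 0.001846 K/W
  R_phenolic foam = (1/0.345 − 1/0.763)/(4πk) = 1.588/(4π·0.0225) = 5.616 K/W
  R_cork board = (1/0.763 − 1/1.20)/(4πk) = 0.4773/(4π·0.0463) = 0.8203 K/W
ΣR = 0.001846 + 5.616 + 0.8203 = 6.438 K/W
Q = ΔT/ΣR = (-181 °C − 22.6 °C)/6.438 = -31.6 W
(Negative Q ⇒ heat flows inward; heat gain = 31.6 W.)

Q = 31.6 W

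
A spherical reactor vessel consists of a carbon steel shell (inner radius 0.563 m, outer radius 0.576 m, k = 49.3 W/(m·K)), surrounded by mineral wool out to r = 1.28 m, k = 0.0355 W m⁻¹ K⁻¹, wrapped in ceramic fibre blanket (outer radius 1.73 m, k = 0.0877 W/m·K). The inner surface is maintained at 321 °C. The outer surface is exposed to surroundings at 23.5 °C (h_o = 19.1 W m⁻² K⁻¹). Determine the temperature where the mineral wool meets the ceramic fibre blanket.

Series thermal resistances, inner to outer:
  R_carbon steel = (1/0.563 − 1/0.576)/(4πk) = 0.04009/(4π·49.3) = 6.471×10^-5 K/W
  R_mineral wool = (1/0.576 − 1/1.28)/(4πk) = 0.9549/(4π·0.0355) = 2.140 K/W
  R_ceramic fibre blanket = (1/1.28 − 1/1.73)/(4πk) = 0.2032/(4π·0.0877) = 0.1844 K/W
  R_conv,out = 1/(4πr²h) = 1/(4π·1.73²·19.1) = 0.001392 K/W
ΣR = 6.471×10^-5 + 2.140 + 0.1844 + 0.001392 = 2.326 K/W
Q = ΔT/ΣR = (321 °C − 23.5 °C)/2.326 = 127.9 W
From the inner boundary to the mineral wool/ceramic fibre blanket interface, ΣR_partial = 2.140 K/W.
T_interface = T_in − Q·ΣR_partial = 321 °C − (127.9)(2.140) = 47.3 °C

T = 47.3 °C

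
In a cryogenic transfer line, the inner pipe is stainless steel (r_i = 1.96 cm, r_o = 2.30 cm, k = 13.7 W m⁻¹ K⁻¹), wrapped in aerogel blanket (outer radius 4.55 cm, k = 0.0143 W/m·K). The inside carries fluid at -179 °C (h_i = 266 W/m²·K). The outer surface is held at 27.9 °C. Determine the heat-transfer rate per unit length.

Treat each layer as a resistance in series:
  R'_conv,in = 1/(2πr h) = 1/(2π·0.0196·266) = 0.03053 m·K/W
  R'_stainless steel = ln(0.0230/0.0196)/(2πk) = 0.1600/(2π·13.7) = 0.001858 m·K/W
  R'_aerogel blanket = ln(0.0455/0.0230)/(2πk) = 0.6822/(2π·0.0143) = 7.593 m·K/W
ΣR = 0.03053 + 0.001858 + 7.593 = 7.625 m·K/W
Q' = ΔT/ΣR = (-179 °C − 27.9 °C)/7.625 = -27.1 W/m
(Negative Q' ⇒ heat flows inward; heat gain = 27.1 W/m.)

Q' = 27.1 W/m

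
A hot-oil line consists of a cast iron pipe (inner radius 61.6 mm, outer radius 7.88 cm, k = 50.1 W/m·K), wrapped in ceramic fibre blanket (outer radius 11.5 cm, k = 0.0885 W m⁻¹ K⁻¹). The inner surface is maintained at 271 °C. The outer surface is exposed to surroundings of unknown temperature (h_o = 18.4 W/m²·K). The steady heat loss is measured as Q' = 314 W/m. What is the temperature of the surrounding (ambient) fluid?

T_out = 33.7 °C

Series resistances:
  R'_cast iron = ln(0.0788/0.0616)/(2πk) = 0.2463/(2π·50.1) = 7.823×10^-4 m·K/W
  R'_ceramic fibre blanket = ln(0.115/0.0788)/(2πk) = 0.3780/(2π·0.0885) = 0.6798 m·K/W
  R'_conv,out = 1/(2πr h) = 1/(2π·0.115·18.4) = 0.07522 m·K/W
ΣR = 0.7558 m·K/W
ΔT = Q'·ΣR = 314 × 0.7558 = 237.3 K
Heat flows outward, so T_out = T_in − ΔT = 271 − 237.3 = 33.7 °C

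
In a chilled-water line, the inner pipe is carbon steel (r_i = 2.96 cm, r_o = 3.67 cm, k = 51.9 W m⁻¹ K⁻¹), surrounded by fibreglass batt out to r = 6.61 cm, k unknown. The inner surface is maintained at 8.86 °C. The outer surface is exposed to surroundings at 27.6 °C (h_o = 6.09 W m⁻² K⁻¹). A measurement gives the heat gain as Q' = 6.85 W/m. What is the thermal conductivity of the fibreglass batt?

ΣR = ΔT/Q' = |8.86 − 27.6|/6.85 = 2.736 m·K/W
Known resistances:
  R'_carbon steel = ln(0.0367/0.0296)/(2πk) = 0.2150/(2π·51.9) = 6.593×10^-4 m·K/W
  R'_conv,out = 1/(2πr h) = 1/(2π·0.0661·6.09) = 0.3954 m·K/W
R_fibreglass batt = ΣR − ΣR_known = 2.736 − 0.3961 = 2.340 m·K/W
ln(r₂/r₁)/(2πk) = 2.340 ⇒ k = 0.5884/(2π·2.340) = 0.0400 W/m·K

k = 0.0400 W/m·K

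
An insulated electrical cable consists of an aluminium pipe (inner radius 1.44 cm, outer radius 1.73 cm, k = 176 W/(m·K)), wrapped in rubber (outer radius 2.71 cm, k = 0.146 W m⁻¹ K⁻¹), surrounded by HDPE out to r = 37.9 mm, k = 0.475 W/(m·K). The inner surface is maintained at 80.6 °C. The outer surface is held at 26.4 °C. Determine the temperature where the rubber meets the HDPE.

Series thermal resistances, inner to outer:
  R'_aluminium = ln(0.0173/0.0144)/(2πk) = 0.1835/(2π·176) = 1.659×10^-4 m·K/W
  R'_rubber = ln(0.0271/0.0173)/(2πk) = 0.4488/(2π·0.146) = 0.4893 m·K/W
  R'_HDPE = ln(0.0379/0.0271)/(2πk) = 0.3354/(2π·0.475) = 0.1124 m·K/W
ΣR = 1.659×10^-4 + 0.4893 + 0.1124 = 0.6019 m·K/W
Q' = ΔT/ΣR = (80.6 °C − 26.4 °C)/0.6019 = 90.05 W/m
From the inner boundary to the rubber/HDPE interface, ΣR_partial = 0.4895 m·K/W.
T_interface = T_in − Q'·ΣR_partial = 80.6 °C − (90.05)(0.4895) = 36.5 °C

T = 36.5 °C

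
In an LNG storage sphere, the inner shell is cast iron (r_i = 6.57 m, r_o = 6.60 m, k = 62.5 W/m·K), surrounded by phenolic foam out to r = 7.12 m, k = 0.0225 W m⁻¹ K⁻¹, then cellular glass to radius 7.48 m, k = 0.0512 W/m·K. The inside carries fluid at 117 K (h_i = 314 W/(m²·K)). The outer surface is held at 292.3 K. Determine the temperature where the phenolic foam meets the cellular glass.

Series thermal resistances, inner to outer:
  R_conv,in = 1/(4πr²h) = 1/(4π·6.57²·314) = 5.871×10^-6 K/W
  R_cast iron = (1/6.57 − 1/6.60)/(4πk) = 6.919×10^-4/(4π·62.5) = 8.809×10^-7 K/W
  R_phenolic foam = (1/6.60 − 1/7.12)/(4πk) = 0.01107/(4π·0.0225) = 0.03914 K/W
  R_cellular glass = (1/7.12 − 1/7.48)/(4πk) = 0.006760/(4π·0.0512) = 0.01051 K/W
ΣR = 5.871×10^-6 + 8.809×10^-7 + 0.03914 + 0.01051 = 0.04966 K/W
Q = ΔT/ΣR = (117 K − 292.3 K)/0.04966 = -3530 W
From the inner boundary to the phenolic foam/cellular glass interface, ΣR_partial = 0.03915 K/W.
T_interface = T_in − Q·ΣR_partial = 117 K − (-3530)(0.03915) = 255.2 K

T = 255.2 K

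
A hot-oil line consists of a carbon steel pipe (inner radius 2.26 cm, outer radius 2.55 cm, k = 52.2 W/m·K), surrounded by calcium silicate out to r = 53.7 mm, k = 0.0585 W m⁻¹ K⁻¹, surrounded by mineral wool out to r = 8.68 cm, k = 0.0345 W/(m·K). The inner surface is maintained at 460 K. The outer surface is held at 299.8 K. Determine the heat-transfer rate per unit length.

Resistance network (inner→outer):
  R'_carbon steel = ln(0.0255/0.0226)/(2πk) = 0.1207/(2π·52.2) = 3.681×10^-4 m·K/W
  R'_calcium silicate = ln(0.0537/0.0255)/(2πk) = 0.7447/(2π·0.0585) = 2.026 m·K/W
  R'_mineral wool = ln(0.0868/0.0537)/(2πk) = 0.4802/(2π·0.0345) = 2.215 m·K/W
ΣR = 3.681×10^-4 + 2.026 + 2.215 = 4.241 m·K/W
Q' = ΔT/ΣR = (460 K − 299.8 K)/4.241 = 37.8 W/m

Q' = 37.8 W/m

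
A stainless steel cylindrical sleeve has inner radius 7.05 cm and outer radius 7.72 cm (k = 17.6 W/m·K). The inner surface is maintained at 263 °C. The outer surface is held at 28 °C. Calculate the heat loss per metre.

Q' = 286 kW/m

Q' = 2πk·ΔT/ln(r₂/r₁) = 2π × 17.6 × 235 / ln(0.0772/0.0705) = 2.86×10^5 W/m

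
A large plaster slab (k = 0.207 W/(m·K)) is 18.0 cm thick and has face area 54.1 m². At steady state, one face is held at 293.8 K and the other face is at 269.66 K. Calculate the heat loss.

Q = 1500 W

Q = kA·ΔT/L = 0.207 × 54.1 × |293.8 K − 269.66 K| / 0.180 = 1500 W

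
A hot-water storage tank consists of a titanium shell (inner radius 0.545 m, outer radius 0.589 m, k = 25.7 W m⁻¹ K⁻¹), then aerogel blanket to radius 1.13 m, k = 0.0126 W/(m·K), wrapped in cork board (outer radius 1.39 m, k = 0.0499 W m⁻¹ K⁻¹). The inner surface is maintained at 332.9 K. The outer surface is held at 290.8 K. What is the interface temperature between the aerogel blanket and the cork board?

Resistance network (inner→outer):
  R_titanium = (1/0.545 − 1/0.589)/(4πk) = 0.1371/(4π·25.7) = 4.244×10^-4 K/W
  R_aerogel blanket = (1/0.589 − 1/1.13)/(4πk) = 0.8128/(4π·0.0126) = 5.134 K/W
  R_cork board = (1/1.13 − 1/1.39)/(4πk) = 0.1655/(4π·0.0499) = 0.2640 K/W
ΣR = 4.244×10^-4 + 5.134 + 0.2640 = 5.398 K/W
Q = ΔT/ΣR = (332.9 K − 290.8 K)/5.398 = 7.799 W
From the inner boundary to the aerogel blanket/cork board interface, ΣR_partial = 5.134 K/W.
T_interface = T_in − Q·ΣR_partial = 332.9 K − (7.799)(5.134) = 292.9 K

T = 292.9 K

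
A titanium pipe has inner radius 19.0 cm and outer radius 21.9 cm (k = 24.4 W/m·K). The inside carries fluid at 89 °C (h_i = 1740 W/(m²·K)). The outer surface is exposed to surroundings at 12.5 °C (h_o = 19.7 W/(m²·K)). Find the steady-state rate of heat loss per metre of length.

Q' = 2.00 kW/m

Series thermal resistances, inner to outer:
  R'_conv,in = 1/(2πr h) = 1/(2π·0.190·1740) = 4.814×10^-4 m·K/W
  R'_titanium = ln(0.219/0.190)/(2πk) = 0.1420/(2π·24.4) = 9.265×10^-4 m·K/W
  R'_conv,out = 1/(2πr h) = 1/(2π·0.219·19.7) = 0.03689 m·K/W
ΣR = 4.814×10^-4 + 9.265×10^-4 + 0.03689 = 0.03830 m·K/W
Q' = ΔT/ΣR = (89 °C − 12.5 °C)/0.03830 = 2000 W/m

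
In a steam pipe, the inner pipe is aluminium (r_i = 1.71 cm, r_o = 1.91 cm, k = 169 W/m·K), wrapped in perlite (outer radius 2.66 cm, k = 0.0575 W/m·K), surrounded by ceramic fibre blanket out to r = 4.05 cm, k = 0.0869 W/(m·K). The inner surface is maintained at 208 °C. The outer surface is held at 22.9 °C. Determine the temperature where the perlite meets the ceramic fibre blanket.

Series thermal resistances, inner to outer:
  R'_aluminium = ln(0.0191/0.0171)/(2πk) = 0.1106/(2π·169) = 1.042×10^-4 m·K/W
  R'_perlite = ln(0.0266/0.0191)/(2πk) = 0.3312/(2π·0.0575) = 0.9168 m·K/W
  R'_ceramic fibre blanket = ln(0.0405/0.0266)/(2πk) = 0.4204/(2π·0.0869) = 0.7699 m·K/W
ΣR = 1.042×10^-4 + 0.9168 + 0.7699 = 1.687 m·K/W
Q' = ΔT/ΣR = (208 °C − 22.9 °C)/1.687 = 109.7 W/m
From the inner boundary to the perlite/ceramic fibre blanket interface, ΣR_partial = 0.9169 m·K/W.
T_interface = T_in − Q'·ΣR_partial = 208 °C − (109.7)(0.9169) = 107 °C

T = 107 °C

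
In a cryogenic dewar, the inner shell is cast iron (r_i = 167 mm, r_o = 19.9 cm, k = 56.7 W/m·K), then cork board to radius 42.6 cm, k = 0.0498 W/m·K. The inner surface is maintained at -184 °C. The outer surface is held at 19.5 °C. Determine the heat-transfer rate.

Q = 47.5 W

Resistance network (inner→outer):
  R_cast iron = (1/0.167 − 1/0.199)/(4πk) = 0.9629/(4π·56.7) = 0.001351 K/W
  R_cork board = (1/0.199 − 1/0.426)/(4πk) = 2.678/(4π·0.0498) = 4.279 K/W
ΣR = 0.001351 + 4.279 = 4.280 K/W
Q = ΔT/ΣR = (-184 °C − 19.5 °C)/4.280 = -47.5 W
(Negative Q ⇒ heat flows inward; heat gain = 47.5 W.)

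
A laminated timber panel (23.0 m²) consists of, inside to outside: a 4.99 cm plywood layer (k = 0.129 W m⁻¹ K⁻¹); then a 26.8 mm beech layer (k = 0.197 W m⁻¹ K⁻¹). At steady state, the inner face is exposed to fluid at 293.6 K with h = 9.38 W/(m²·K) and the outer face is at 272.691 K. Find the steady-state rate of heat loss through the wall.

Q = 764 W

Series thermal resistances, inner to outer:
  R_conv,in = 1/(hA) = 1/(9.38·23.0) = 0.004635 K/W
  R_plywood = L/(kA) = 0.0499/(0.129·23.0) = 0.01682 K/W
  R_beech = L/(kA) = 0.0268/(0.197·23.0) = 0.005915 K/W
ΣR = 0.004635 + 0.01682 + 0.005915 = 0.02737 K/W
Q = ΔT/ΣR = (293.6 K − 272.691 K)/0.02737 = 764 W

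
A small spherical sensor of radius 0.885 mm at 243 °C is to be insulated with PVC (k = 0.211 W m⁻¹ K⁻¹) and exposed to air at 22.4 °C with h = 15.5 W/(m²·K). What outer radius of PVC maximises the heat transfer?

r_cr = 2.72 cm

For a sphere, r_cr = 2k_ins/h = 2·0.211/15.5 = 0.0272 m = 2.72 cm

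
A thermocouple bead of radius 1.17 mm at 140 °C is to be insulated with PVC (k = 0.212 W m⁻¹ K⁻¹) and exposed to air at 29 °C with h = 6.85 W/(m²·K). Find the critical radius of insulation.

r_cr = 6.19 cm

For a sphere, r_cr = 2k_ins/h = 2·0.212/6.85 = 0.0619 m = 6.19 cm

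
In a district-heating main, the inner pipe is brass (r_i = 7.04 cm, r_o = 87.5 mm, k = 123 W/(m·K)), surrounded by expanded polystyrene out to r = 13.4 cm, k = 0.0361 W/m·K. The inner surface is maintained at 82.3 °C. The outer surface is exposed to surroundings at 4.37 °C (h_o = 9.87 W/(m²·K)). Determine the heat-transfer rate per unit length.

Q' = 39.0 W/m

Resistance network (inner→outer):
  R'_brass = ln(0.0875/0.0704)/(2πk) = 0.2174/(2π·123) = 2.814×10^-4 m·K/W
  R'_expanded polystyrene = ln(0.134/0.0875)/(2πk) = 0.4262/(2π·0.0361) = 1.879 m·K/W
  R'_conv,out = 1/(2πr h) = 1/(2π·0.134·9.87) = 0.1203 m·K/W
ΣR = 2.814×10^-4 + 1.879 + 0.1203 = 2.000 m·K/W
Q' = ΔT/ΣR = (82.3 °C − 4.37 °C)/2.000 = 39.0 W/m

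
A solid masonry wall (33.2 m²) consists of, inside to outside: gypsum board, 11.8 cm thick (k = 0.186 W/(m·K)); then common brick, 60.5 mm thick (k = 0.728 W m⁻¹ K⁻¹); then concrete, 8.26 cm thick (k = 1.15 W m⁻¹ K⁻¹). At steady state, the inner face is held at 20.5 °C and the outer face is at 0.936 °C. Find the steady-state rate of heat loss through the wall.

Q = 823 W

Treat each layer as a resistance in series:
  R_gypsum board = L/(kA) = 0.118/(0.186·33.2) = 0.01911 K/W
  R_common brick = L/(kA) = 0.0605/(0.728·33.2) = 0.002503 K/W
  R_concrete = L/(kA) = 0.0826/(1.15·33.2) = 0.002163 K/W
ΣR = 0.01911 + 0.002503 + 0.002163 = 0.02378 K/W
Q = ΔT/ΣR = (20.5 °C − 0.936 °C)/0.02378 = 823 W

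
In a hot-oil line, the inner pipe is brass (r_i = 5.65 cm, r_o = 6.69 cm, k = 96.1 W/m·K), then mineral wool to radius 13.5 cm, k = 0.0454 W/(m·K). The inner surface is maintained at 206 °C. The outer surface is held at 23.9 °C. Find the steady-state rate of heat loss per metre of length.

Q' = 74.0 W/m

Series thermal resistances, inner to outer:
  R'_brass = ln(0.0669/0.0565)/(2πk) = 0.1690/(2π·96.1) = 2.798×10^-4 m·K/W
  R'_mineral wool = ln(0.135/0.0669)/(2πk) = 0.7021/(2π·0.0454) = 2.461 m·K/W
ΣR = 2.798×10^-4 + 2.461 = 2.461 m·K/W
Q' = ΔT/ΣR = (206 °C − 23.9 °C)/2.461 = 74.0 W/m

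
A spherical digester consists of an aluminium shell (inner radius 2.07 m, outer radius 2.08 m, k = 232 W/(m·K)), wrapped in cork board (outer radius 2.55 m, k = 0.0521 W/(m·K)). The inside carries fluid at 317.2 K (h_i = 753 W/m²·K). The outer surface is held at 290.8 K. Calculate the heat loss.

Q = 195 W

Resistance network (inner→outer):
  R_conv,in = 1/(4πr²h) = 1/(4π·2.07²·753) = 2.466×10^-5 K/W
  R_aluminium = (1/2.07 − 1/2.08)/(4πk) = 0.002323/(4π·232) = 7.967×10^-7 K/W
  R_cork board = (1/2.08 − 1/2.55)/(4πk) = 0.08861/(4π·0.0521) = 0.1353 K/W
ΣR = 2.466×10^-5 + 7.967×10^-7 + 0.1353 = 0.1353 K/W
Q = ΔT/ΣR = (317.2 K − 290.8 K)/0.1353 = 195 W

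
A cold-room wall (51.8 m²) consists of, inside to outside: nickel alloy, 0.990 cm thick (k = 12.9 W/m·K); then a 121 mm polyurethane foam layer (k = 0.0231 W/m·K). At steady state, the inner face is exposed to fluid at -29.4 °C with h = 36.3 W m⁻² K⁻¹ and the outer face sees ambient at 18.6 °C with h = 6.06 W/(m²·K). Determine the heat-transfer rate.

Q = 458 W

Resistance network (inner→outer):
  R_conv,in = 1/(hA) = 1/(36.3·51.8) = 5.318×10^-4 K/W
  R_nickel alloy = L/(kA) = 0.00990/(12.9·51.8) = 1.482×10^-5 K/W
  R_polyurethane foam = L/(kA) = 0.121/(0.0231·51.8) = 0.1011 K/W
  R_conv,out = 1/(hA) = 1/(6.06·51.8) = 0.003186 K/W
ΣR = 5.318×10^-4 + 1.482×10^-5 + 0.1011 + 0.003186 = 0.1048 K/W
Q = ΔT/ΣR = (-29.4 °C − 18.6 °C)/0.1048 = -458 W
(Negative Q ⇒ heat flows inward; heat gain = 458 W.)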